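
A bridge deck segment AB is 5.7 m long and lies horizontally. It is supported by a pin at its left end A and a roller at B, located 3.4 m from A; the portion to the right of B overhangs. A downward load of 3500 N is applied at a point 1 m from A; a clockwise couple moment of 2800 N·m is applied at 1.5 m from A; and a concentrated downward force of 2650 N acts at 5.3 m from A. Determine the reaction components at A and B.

A_x = 0, A_y = 166.2 N, B_y = 5984 N

Moments about A: B_y·3.4 − 3500·1 − 2800 − 2650·5.3 = 0 → B_y = 20345/3.4 = 5983.82 ≈ 5984 N.
ΣF_y = 0: A_y + 5983.82 − 3500 − 2650 = 0 → A_y = 166.2 N.
ΣF_x = 0: no horizontal applied forces, so A_x = 0.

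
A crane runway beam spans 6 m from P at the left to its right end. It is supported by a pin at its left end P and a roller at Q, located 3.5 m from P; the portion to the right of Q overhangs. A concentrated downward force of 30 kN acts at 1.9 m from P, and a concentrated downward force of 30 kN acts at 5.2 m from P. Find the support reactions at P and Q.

ΣM about P: Q_y·3.5 − 30·1.9 − 30·5.2 = 0 → Q_y = 213/3.5 = 60.8571 ≈ 60.86 kN.
ΣF_y = 0: P_y + 60.8571 − 30 − 30 = 0 → P_y = -0.8571 kN.
ΣF_x = 0: no horizontal applied forces, so P_x = 0.

P_x = 0, P_y = -0.8571 kN, Q_y = 60.86 kN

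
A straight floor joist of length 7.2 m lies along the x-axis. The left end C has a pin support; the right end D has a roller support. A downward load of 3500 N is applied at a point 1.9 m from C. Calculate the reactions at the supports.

Taking moments about C: D_y·7.2 − 3500·1.9 = 0 → D_y = 6650/7.2 = 923.611 ≈ 923.6 N.
ΣF_y = 0: C_y + 923.611 − 3500 = 0 → C_y = 2576 N.
ΣF_x = 0: no horizontal applied forces, so C_x = 0.

C_x = 0, C_y = 2576 N, D_y = 923.6 N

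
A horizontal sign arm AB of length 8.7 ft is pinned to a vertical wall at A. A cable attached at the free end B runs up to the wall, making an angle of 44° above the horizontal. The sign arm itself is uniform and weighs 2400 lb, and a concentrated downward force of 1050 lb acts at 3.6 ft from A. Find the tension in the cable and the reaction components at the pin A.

T = 2353 lb, A_x = 1693 lb, A_y = 1816 lb

ΣM about A: T·sin44°·8.7 − 2400·4.35 − 1050·3.6 = 0 → T = 14220/(8.7·0.694658) = 2352.93 ≈ 2353 lb.
ΣF_x = 0: A_x − T·cos44° = 0 → A_x = 2352.93 × 0.71934 = 1693 lb.
ΣF_y = 0: A_y + T·sin44° − 2400 − 1050 = 0 → A_y = 3450 − 2352.93 × 0.694658 = 1816 lb.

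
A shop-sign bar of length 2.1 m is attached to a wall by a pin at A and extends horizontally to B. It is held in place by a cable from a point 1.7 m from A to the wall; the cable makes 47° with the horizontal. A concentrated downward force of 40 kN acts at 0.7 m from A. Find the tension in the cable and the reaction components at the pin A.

ΣM about A: T·sin47°·1.7 − 40·0.7 = 0 → T = 28/(1.7·0.731354) = 22.5207 ≈ 22.52 kN.
ΣF_x = 0: A_x − T·cos47° = 0 → A_x = 22.5207 × 0.681998 = 15.36 kN.
ΣF_y = 0: A_y + T·sin47° − 40 = 0 → A_y = 40 − 22.5207 × 0.731354 = 23.53 kN.

T = 22.52 kN, A_x = 15.36 kN, A_y = 23.53 kN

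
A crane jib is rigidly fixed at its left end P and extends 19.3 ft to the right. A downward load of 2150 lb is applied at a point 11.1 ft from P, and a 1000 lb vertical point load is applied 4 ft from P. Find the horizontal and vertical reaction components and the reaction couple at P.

P_x = 0, P_y = 3150 lb, M_P = 27860 lb·ft

ΣF_x = 0: P_x = 0.
ΣF_y = 0: P_y − 2150 − 1000 = 0 → P_y = 3150 lb.
ΣM about P: M_P − 2150·11.1 − 1000·4 = 0 → M_P = 27860 lb·ft.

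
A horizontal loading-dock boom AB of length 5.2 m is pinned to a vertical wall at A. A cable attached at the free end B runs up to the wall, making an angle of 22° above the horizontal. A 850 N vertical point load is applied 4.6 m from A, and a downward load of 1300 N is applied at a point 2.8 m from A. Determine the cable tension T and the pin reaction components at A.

T = 3876 N, A_x = 3594 N, A_y = 698.1 N

ΣM about A: T·sin22°·5.2 − 850·4.6 − 1300·2.8 = 0 → T = 7550/(5.2·0.374607) = 3875.86 ≈ 3876 N.
ΣF_x = 0: A_x − T·cos22° = 0 → A_x = 3875.86 × 0.927184 = 3594 N.
ΣF_y = 0: A_y + T·sin22° − 850 − 1300 = 0 → A_y = 2150 − 3875.86 × 0.374607 = 698.1 N.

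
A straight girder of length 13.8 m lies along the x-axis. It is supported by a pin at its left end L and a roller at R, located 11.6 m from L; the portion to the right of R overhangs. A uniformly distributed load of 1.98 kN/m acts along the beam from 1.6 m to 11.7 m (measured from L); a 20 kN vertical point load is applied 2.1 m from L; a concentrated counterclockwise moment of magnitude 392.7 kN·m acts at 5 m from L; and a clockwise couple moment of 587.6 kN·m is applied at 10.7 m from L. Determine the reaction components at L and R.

L_x = 0, L_y = 8.111 kN, R_y = 31.89 kN

Resultant of the distributed load: 1.98 × 10.1 = 19.998 kN at 6.65 m from L.
Moments about L: R_y·11.6 − (1.98·10.1)·6.65 − 20·2.1 + 392.7 − 587.6 = 0 → R_y = 369.8867/11.6 = 31.8868 ≈ 31.89 kN.
ΣF_y = 0: L_y + 31.8868 − 1.98·10.1 − 20 = 0 → L_y = 8.111 kN.
ΣF_x = 0: no horizontal applied forces, so L_x = 0.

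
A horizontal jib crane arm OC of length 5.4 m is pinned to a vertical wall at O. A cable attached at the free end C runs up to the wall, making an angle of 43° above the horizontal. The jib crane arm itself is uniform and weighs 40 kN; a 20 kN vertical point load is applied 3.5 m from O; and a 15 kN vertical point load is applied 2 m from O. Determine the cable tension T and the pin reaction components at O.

T = 56.48 kN, O_x = 41.31 kN, O_y = 36.48 kN

ΣM about O: T·sin43°·5.4 − 40·2.7 − 20·3.5 − 15·2 = 0 → T = 208/(5.4·0.681998) = 56.4789 ≈ 56.48 kN.
ΣF_x = 0: O_x − T·cos43° = 0 → O_x = 56.4789 × 0.731354 = 41.31 kN.
ΣF_y = 0: O_y + T·sin43° − 40 − 20 − 15 = 0 → O_y = 75 − 56.4789 × 0.681998 = 36.48 kN.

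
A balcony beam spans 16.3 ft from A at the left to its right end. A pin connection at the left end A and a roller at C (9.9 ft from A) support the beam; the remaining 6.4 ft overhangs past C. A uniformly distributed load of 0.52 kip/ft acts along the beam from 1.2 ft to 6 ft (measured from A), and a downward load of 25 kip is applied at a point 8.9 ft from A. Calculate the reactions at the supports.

A_x = 0, A_y = 4.114 kip, C_y = 23.38 kip

Resultant of the distributed load: 0.52 × 4.8 = 2.496 kip at 3.6 ft from A.
Moments about A: C_y·9.9 − (0.52·4.8)·3.6 − 25·8.9 = 0 → C_y = 231.4856/9.9 = 23.3824 ≈ 23.38 kip.
ΣF_y = 0: A_y + 23.3824 − 0.52·4.8 − 25 = 0 → A_y = 4.114 kip.
ΣF_x = 0: no horizontal applied forces, so A_x = 0.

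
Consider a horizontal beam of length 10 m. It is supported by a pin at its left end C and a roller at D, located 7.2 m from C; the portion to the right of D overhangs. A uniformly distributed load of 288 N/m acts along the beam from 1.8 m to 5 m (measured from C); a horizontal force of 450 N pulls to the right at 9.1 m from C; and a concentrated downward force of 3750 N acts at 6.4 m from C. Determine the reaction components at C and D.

Resultant of the distributed load: 288 × 3.2 = 921.6 N at 3.4 m from C.
ΣM about C: D_y·7.2 − (288·3.2)·3.4 − 3750·6.4 = 0 → D_y = 27133.44/7.2 = 3768.53 ≈ 3769 N.
ΣF_y = 0: C_y + 3768.53 − 288·3.2 − 3750 = 0 → C_y = 903.1 N.
ΣF_x = 0: C_x + 450 = 0 → C_x = -450.0 N.

C_x = -450.0 N, C_y = 903.1 N, D_y = 3769 N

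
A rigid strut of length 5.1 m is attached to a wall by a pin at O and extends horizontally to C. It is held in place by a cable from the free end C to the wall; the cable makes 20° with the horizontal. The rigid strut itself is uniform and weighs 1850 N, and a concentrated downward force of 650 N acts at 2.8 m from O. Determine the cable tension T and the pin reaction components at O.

ΣM about O: T·sin20°·5.1 − 1850·2.55 − 650·2.8 = 0 → T = 6537.5/(5.1·0.34202) = 3747.92 ≈ 3748 N.
ΣF_x = 0: O_x − T·cos20° = 0 → O_x = 3747.92 × 0.939693 = 3522 N.
ΣF_y = 0: O_y + T·sin20° − 1850 − 650 = 0 → O_y = 2500 − 3747.92 × 0.34202 = 1218 N.

T = 3748 N, O_x = 3522 N, O_y = 1218 N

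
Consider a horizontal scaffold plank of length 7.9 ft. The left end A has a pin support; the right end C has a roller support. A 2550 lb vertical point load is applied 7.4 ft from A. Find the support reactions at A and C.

Moments about A: C_y·7.9 − 2550·7.4 = 0 → C_y = 18870/7.9 = 2388.61 ≈ 2389 lb.
ΣF_y = 0: A_y + 2388.61 − 2550 = 0 → A_y = 161.4 lb.
ΣF_x = 0: no horizontal applied forces, so A_x = 0.

A_x = 0, A_y = 161.4 lb, C_y = 2389 lb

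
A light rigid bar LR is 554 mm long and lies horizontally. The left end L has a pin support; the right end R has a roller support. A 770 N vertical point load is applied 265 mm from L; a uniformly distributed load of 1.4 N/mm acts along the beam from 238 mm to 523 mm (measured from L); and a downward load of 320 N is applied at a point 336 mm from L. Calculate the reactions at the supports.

L_x = 0, L_y = 652.6 N, R_y = 836.4 N

Resultant of the distributed load: 1.4 × 285 = 399 N at 380.5 mm from L.
Moments about L: R_y·554 − 770·265 − (1.4·285)·380.5 − 320·336 = 0 → R_y = 463389.5/554 = 836.443 ≈ 836.4 N.
ΣF_y = 0: L_y + 836.443 − 770 − 1.4·285 − 320 = 0 → L_y = 652.6 N.
ΣF_x = 0: no horizontal applied forces, so L_x = 0.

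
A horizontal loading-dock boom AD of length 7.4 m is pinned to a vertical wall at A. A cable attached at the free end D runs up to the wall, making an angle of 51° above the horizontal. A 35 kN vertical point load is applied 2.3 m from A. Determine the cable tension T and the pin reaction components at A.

ΣM about A: T·sin51°·7.4 − 35·2.3 = 0 → T = 80.5/(7.4·0.777146) = 13.9979 ≈ 14.00 kN.
ΣF_x = 0: A_x − T·cos51° = 0 → A_x = 13.9979 × 0.62932 = 8.809 kN.
ΣF_y = 0: A_y + T·sin51° − 35 = 0 → A_y = 35 − 13.9979 × 0.777146 = 24.12 kN.

T = 14.00 kN, A_x = 8.809 kN, A_y = 24.12 kN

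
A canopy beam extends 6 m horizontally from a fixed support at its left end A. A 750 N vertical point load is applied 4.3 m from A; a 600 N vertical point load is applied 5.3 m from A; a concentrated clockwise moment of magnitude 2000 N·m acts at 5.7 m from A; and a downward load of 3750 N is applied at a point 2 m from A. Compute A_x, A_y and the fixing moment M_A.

ΣF_x = 0: A_x = 0.
ΣF_y = 0: A_y − 750 − 600 − 3750 = 0 → A_y = 5100 N.
ΣM about A: M_A − 750·4.3 − 600·5.3 − 2000 − 3750·2 = 0 → M_A = 15900 N·m.

A_x = 0, A_y = 5100 N, M_A = 15900 N·m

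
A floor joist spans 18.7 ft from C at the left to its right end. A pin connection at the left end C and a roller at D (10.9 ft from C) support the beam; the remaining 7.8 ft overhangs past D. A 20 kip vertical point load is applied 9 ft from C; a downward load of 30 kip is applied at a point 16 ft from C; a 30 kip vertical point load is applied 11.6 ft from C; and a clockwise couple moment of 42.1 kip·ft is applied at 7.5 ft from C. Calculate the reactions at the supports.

C_x = 0, C_y = -16.34 kip, D_y = 96.34 kip

ΣM about C: D_y·10.9 − 20·9 − 30·16 − 30·11.6 − 42.1 = 0 → D_y = 1050.1/10.9 = 96.3394 ≈ 96.34 kip.
ΣF_y = 0: C_y + 96.3394 − 20 − 30 − 30 = 0 → C_y = -16.34 kip.
ΣF_x = 0: no horizontal applied forces, so C_x = 0.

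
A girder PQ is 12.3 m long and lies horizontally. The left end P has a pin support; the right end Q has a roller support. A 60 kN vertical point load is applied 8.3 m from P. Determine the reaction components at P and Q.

P_x = 0, P_y = 19.51 kN, Q_y = 40.49 kN

Moments about P: Q_y·12.3 − 60·8.3 = 0 → Q_y = 498/12.3 = 40.4878 ≈ 40.49 kN.
ΣF_y = 0: P_y + 40.4878 − 60 = 0 → P_y = 19.51 kN.
ΣF_x = 0: no horizontal applied forces, so P_x = 0.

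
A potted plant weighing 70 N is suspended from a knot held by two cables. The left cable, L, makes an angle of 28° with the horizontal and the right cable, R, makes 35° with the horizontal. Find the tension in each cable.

ΣF_x = 0: −T_L·cos28° + T_R·cos35° = 0 → T_R = 1.07788·T_L.
ΣF_y = 0: T_L·sin28° + T_R·sin35° = 70.
Substitute: T_L·(0.469472 + 1.07788·0.573576) = 70 → T_L = 64.3549 ≈ 64.35 N.
Then T_R = 1.07788 × 64.3549 = 69.37 N.

T_L = 64.35 N, T_R = 69.37 N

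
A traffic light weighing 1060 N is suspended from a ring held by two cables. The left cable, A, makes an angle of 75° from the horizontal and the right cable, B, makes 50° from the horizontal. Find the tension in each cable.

T_A = 831.8 N, T_B = 334.9 N

ΣF_x = 0: −T_A·cos75° + T_B·cos50° = 0 → T_B = 0.402651·T_A.
ΣF_y = 0: T_A·sin75° + T_B·sin50° = 1060.
Substitute: T_A·(0.965926 + 0.402651·0.766044) = 1060 → T_A = 831.781 ≈ 831.8 N.
Then T_B = 0.402651 × 831.781 = 334.9 N.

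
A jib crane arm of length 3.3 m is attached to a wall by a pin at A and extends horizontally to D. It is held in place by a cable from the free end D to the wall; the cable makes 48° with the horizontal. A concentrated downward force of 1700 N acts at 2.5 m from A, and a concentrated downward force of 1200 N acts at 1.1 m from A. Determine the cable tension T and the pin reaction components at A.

ΣM about A: T·sin48°·3.3 − 1700·2.5 − 1200·1.1 = 0 → T = 5570/(3.3·0.743145) = 2271.26 ≈ 2271 N.
ΣF_x = 0: A_x − T·cos48° = 0 → A_x = 2271.26 × 0.669131 = 1520 N.
ΣF_y = 0: A_y + T·sin48° − 1700 − 1200 = 0 → A_y = 2900 − 2271.26 × 0.743145 = 1212 N.

T = 2271 N, A_x = 1520 N, A_y = 1212 N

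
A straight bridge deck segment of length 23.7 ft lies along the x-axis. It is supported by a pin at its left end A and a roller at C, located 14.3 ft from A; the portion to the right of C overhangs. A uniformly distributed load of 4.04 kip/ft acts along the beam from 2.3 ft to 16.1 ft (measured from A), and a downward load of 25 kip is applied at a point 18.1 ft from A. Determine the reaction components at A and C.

Resultant of the distributed load: 4.04 × 13.8 = 55.752 kip at 9.2 ft from A.
Moments about A: C_y·14.3 − (4.04·13.8)·9.2 − 25·18.1 = 0 → C_y = 965.4184/14.3 = 67.5118 ≈ 67.51 kip.
ΣF_y = 0: A_y + 67.5118 − 4.04·13.8 − 25 = 0 → A_y = 13.24 kip.
ΣF_x = 0: no horizontal applied forces, so A_x = 0.

A_x = 0, A_y = 13.24 kip, C_y = 67.51 kip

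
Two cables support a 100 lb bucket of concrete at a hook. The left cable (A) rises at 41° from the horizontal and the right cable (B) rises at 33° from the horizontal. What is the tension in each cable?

T_A = 87.25 lb, T_B = 78.51 lb

ΣF_x = 0: −T_A·cos41° + T_B·cos33° = 0 → T_B = 0.899888·T_A.
ΣF_y = 0: T_A·sin41° + T_B·sin33° = 100.
Substitute: T_A·(0.656059 + 0.899888·0.544639) = 100 → T_A = 87.2469 ≈ 87.25 lb.
Then T_B = 0.899888 × 87.2469 = 78.51 lb.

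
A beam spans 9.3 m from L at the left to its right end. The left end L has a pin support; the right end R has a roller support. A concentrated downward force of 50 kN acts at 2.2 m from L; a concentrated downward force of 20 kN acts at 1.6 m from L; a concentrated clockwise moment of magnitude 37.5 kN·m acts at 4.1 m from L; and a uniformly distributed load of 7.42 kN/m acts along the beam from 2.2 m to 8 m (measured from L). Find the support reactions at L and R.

Resultant of the distributed load: 7.42 × 5.8 = 43.036 kN at 5.1 m from L.
Moments about L: R_y·9.3 − 50·2.2 − 20·1.6 − 37.5 − (7.42·5.8)·5.1 = 0 → R_y = 398.9836/9.3 = 42.9015 ≈ 42.90 kN.
ΣF_y = 0: L_y + 42.9015 − 50 − 20 − 7.42·5.8 = 0 → L_y = 70.13 kN.
ΣF_x = 0: no horizontal applied forces, so L_x = 0.

L_x = 0, L_y = 70.13 kN, R_y = 42.90 kN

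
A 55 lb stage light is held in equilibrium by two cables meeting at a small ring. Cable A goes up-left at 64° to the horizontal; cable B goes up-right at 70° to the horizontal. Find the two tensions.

ΣF_x = 0: −T_A·cos64° + T_B·cos70° = 0 → T_B = 1.28171·T_A.
ΣF_y = 0: T_A·sin64° + T_B·sin70° = 55.
Substitute: T_A·(0.898794 + 1.28171·0.939693) = 55 → T_A = 26.1505 ≈ 26.15 lb.
Then T_B = 1.28171 × 26.1505 = 33.52 lb.

T_A = 26.15 lb, T_B = 33.52 lb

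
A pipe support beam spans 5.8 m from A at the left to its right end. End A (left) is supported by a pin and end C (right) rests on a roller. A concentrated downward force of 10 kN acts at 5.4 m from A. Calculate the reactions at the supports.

ΣM about A: C_y·5.8 − 10·5.4 = 0 → C_y = 54/5.8 = 9.31034 ≈ 9.310 kN.
ΣF_y = 0: A_y + 9.31034 − 10 = 0 → A_y = 0.6897 kN.
ΣF_x = 0: no horizontal applied forces, so A_x = 0.

A_x = 0, A_y = 0.6897 kN, C_y = 9.310 kN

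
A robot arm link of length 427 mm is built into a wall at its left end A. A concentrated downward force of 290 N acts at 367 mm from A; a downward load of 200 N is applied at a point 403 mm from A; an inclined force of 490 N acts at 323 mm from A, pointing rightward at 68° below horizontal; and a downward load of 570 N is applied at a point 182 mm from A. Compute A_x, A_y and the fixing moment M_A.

ΣF_x = 0: A_x + 490·cos68° = 0 → A_x = -183.6 N.
ΣF_y = 0: A_y − 290 − 200 − 490·sin68° − 570 = 0 → A_y = 1514 N.
ΣM about A: M_A − 290·367 − 200·403 − 490·sin68°·323 − 570·182 = 0 → M_A = 437500 N·mm.

A_x = -183.6 N, A_y = 1514 N, M_A = 437500 N·mm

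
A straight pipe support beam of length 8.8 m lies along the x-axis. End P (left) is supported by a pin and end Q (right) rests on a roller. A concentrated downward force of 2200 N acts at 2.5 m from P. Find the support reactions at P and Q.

P_x = 0, P_y = 1575 N, Q_y = 625.0 N

ΣM about P: Q_y·8.8 − 2200·2.5 = 0 → Q_y = 5500/8.8 = 625.0 N.
ΣF_y = 0: P_y + 625 − 2200 = 0 → P_y = 1575 N.
ΣF_x = 0: no horizontal applied forces, so P_x = 0.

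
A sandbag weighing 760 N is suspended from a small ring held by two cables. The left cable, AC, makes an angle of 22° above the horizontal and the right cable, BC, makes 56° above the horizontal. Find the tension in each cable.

ΣF_x = 0: −T_AC·cos22° + T_BC·cos56° = 0 → T_BC = 1.65808·T_AC.
ΣF_y = 0: T_AC·sin22° + T_BC·sin56° = 760.
Substitute: T_AC·(0.374607 + 1.65808·0.829038) = 760 → T_AC = 434.48 ≈ 434.5 N.
Then T_BC = 1.65808 × 434.48 = 720.4 N.

T_AC = 434.5 N, T_BC = 720.4 N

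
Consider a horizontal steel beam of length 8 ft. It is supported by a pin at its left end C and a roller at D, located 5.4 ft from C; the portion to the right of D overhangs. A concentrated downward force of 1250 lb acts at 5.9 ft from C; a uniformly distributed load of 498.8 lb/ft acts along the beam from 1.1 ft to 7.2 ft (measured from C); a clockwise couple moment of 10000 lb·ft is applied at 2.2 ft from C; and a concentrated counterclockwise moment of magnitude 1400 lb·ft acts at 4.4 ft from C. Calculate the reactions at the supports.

Resultant of the distributed load: 498.8 × 6.1 = 3042.68 lb at 4.15 ft from C.
ΣM about C: D_y·5.4 − 1250·5.9 − (498.8·6.1)·4.15 − 10000 + 1400 = 0 → D_y = 28602.122/5.4 = 5296.69 ≈ 5297 lb.
ΣF_y = 0: C_y + 5296.69 − 1250 − 498.8·6.1 = 0 → C_y = -1004 lb.
ΣF_x = 0: no horizontal applied forces, so C_x = 0.

C_x = 0, C_y = -1004 lb, D_y = 5297 lb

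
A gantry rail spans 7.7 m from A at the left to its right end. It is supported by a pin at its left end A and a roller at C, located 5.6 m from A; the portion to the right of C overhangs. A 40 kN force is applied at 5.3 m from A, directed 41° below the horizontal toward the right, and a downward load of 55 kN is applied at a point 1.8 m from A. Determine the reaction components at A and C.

A_x = -30.19 kN, A_y = 38.73 kN, C_y = 42.52 kN

ΣM about A: C_y·5.6 − 40·sin41°·5.3 − 55·1.8 = 0 → C_y = 238.085/5.6 = 42.5152 ≈ 42.52 kN.
ΣF_y = 0: A_y + 42.5152 − 40·sin41° − 55 = 0 → A_y = 38.73 kN.
ΣF_x = 0: A_x + 40·cos41° = 0 → A_x = -30.19 kN.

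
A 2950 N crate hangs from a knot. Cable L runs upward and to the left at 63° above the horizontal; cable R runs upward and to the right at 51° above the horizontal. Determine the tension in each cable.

ΣF_x = 0: −T_L·cos63° + T_R·cos51° = 0 → T_R = 0.721398·T_L.
ΣF_y = 0: T_L·sin63° + T_R·sin51° = 2950.
Substitute: T_L·(0.891007 + 0.721398·0.777146) = 2950 → T_L = 2032.19 ≈ 2032 N.
Then T_R = 0.721398 × 2032.19 = 1466 N.

T_L = 2032 N, T_R = 1466 N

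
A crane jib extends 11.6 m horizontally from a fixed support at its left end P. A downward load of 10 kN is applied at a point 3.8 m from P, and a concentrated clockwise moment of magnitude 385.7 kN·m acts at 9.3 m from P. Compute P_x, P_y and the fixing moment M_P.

P_x = 0, P_y = 10.00 kN, M_P = 423.7 kN·m

ΣF_x = 0: P_x = 0.
ΣF_y = 0: P_y − 10 = 0 → P_y = 10.00 kN.
ΣM about P: M_P − 10·3.8 − 385.7 = 0 → M_P = 423.7 kN·m.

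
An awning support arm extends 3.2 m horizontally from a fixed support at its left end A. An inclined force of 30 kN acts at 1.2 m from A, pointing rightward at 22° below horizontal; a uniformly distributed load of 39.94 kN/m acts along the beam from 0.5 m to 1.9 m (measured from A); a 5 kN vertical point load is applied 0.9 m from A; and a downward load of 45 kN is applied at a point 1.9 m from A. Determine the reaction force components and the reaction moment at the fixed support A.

A_x = -27.82 kN, A_y = 117.2 kN, M_A = 170.6 kN·m

Resultant of the distributed load: 39.94 × 1.4 = 55.916 kN at 1.2 m from A.
ΣF_x = 0: A_x + 30·cos22° = 0 → A_x = -27.82 kN.
ΣF_y = 0: A_y − 30·sin22° − 39.94·1.4 − 5 − 45 = 0 → A_y = 117.2 kN.
ΣM about A: M_A − 30·sin22°·1.2 − (39.94·1.4)·1.2 − 5·0.9 − 45·1.9 = 0 → M_A = 170.6 kN·m.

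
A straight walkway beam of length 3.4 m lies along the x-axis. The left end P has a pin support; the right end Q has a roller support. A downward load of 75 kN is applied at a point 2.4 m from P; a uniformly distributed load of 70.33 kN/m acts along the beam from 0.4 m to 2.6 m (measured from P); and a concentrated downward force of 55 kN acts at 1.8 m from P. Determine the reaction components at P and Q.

Resultant of the distributed load: 70.33 × 2.2 = 154.726 kN at 1.5 m from P.
Taking moments about P: Q_y·3.4 − 75·2.4 − (70.33·2.2)·1.5 − 55·1.8 = 0 → Q_y = 511.089/3.4 = 150.32 ≈ 150.3 kN.
ΣF_y = 0: P_y + 150.32 − 75 − 70.33·2.2 − 55 = 0 → P_y = 134.4 kN.
ΣF_x = 0: no horizontal applied forces, so P_x = 0.

P_x = 0, P_y = 134.4 kN, Q_y = 150.3 kN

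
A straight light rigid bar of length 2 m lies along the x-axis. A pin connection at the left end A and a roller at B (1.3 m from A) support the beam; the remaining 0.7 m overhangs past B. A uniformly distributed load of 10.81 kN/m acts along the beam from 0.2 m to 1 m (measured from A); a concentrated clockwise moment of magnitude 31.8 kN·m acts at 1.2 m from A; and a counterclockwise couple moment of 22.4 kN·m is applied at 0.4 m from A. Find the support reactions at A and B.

Resultant of the distributed load: 10.81 × 0.8 = 8.648 kN at 0.6 m from A.
Taking moments about A: B_y·1.3 − (10.81·0.8)·0.6 − 31.8 + 22.4 = 0 → B_y = 14.5888/1.3 = 11.2222 ≈ 11.22 kN.
ΣF_y = 0: A_y + 11.2222 − 10.81·0.8 = 0 → A_y = -2.574 kN.
ΣF_x = 0: no horizontal applied forces, so A_x = 0.

A_x = 0, A_y = -2.574 kN, B_y = 11.22 kN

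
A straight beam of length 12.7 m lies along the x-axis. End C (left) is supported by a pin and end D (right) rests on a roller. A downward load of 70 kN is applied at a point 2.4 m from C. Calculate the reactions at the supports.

ΣM about C: D_y·12.7 − 70·2.4 = 0 → D_y = 168/12.7 = 13.2283 ≈ 13.23 kN.
ΣF_y = 0: C_y + 13.2283 − 70 = 0 → C_y = 56.77 kN.
ΣF_x = 0: no horizontal applied forces, so C_x = 0.

C_x = 0, C_y = 56.77 kN, D_y = 13.23 kN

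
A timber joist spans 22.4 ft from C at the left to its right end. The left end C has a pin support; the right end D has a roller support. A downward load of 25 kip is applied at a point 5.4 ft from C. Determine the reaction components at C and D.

Taking moments about C: D_y·22.4 − 25·5.4 = 0 → D_y = 135/22.4 = 6.02679 ≈ 6.027 kip.
ΣF_y = 0: C_y + 6.02679 − 25 = 0 → C_y = 18.97 kip.
ΣF_x = 0: no horizontal applied forces, so C_x = 0.

C_x = 0, C_y = 18.97 kip, D_y = 6.027 kip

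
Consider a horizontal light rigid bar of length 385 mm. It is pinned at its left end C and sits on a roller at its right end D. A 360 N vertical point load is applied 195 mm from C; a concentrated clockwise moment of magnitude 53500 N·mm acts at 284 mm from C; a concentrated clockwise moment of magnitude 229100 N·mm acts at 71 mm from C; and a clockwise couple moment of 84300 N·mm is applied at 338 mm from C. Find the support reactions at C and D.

Taking moments about C: D_y·385 − 360·195 − 53500 − 229100 − 84300 = 0 → D_y = 437100/385 = 1135.32 ≈ 1135 N.
ΣF_y = 0: C_y + 1135.32 − 360 = 0 → C_y = -775.3 N.
ΣF_x = 0: no horizontal applied forces, so C_x = 0.

C_x = 0, C_y = -775.3 N, D_y = 1135 N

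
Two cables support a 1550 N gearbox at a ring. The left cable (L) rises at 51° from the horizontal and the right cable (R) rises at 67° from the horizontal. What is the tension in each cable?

T_L = 685.9 N, T_R = 1105 N

ΣF_x = 0: −T_L·cos51° + T_R·cos67° = 0 → T_R = 1.61062·T_L.
ΣF_y = 0: T_L·sin51° + T_R·sin67° = 1550.
Substitute: T_L·(0.777146 + 1.61062·0.920505) = 1550 → T_L = 685.923 ≈ 685.9 N.
Then T_R = 1.61062 × 685.923 = 1105 N.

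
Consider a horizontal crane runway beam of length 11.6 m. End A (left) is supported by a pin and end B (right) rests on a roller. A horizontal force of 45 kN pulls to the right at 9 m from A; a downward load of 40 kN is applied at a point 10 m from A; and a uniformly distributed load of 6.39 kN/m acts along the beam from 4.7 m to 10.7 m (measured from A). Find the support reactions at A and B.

A_x = -45.00 kN, A_y = 18.41 kN, B_y = 59.93 kN

Resultant of the distributed load: 6.39 × 6 = 38.34 kN at 7.7 m from A.
ΣM about A: B_y·11.6 − 40·10 − (6.39·6)·7.7 = 0 → B_y = 695.218/11.6 = 59.9326 ≈ 59.93 kN.
ΣF_y = 0: A_y + 59.9326 − 40 − 6.39·6 = 0 → A_y = 18.41 kN.
ΣF_x = 0: A_x + 45 = 0 → A_x = -45.00 kN.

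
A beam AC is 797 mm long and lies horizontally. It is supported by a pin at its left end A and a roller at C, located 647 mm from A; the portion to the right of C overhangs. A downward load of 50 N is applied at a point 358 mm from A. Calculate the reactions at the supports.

Moments about A: C_y·647 − 50·358 = 0 → C_y = 17900/647 = 27.6662 ≈ 27.67 N.
ΣF_y = 0: A_y + 27.6662 − 50 = 0 → A_y = 22.33 N.
ΣF_x = 0: no horizontal applied forces, so A_x = 0.

A_x = 0, A_y = 22.33 N, C_y = 27.67 N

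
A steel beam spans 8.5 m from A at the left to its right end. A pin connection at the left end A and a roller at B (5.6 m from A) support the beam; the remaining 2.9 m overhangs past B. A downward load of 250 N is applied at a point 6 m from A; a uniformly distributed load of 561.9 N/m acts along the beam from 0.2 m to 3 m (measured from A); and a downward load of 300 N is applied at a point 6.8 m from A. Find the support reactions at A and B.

Resultant of the distributed load: 561.9 × 2.8 = 1573.32 N at 1.6 m from A.
Taking moments about A: B_y·5.6 − 250·6 − (561.9·2.8)·1.6 − 300·6.8 = 0 → B_y = 6057.312/5.6 = 1081.66 ≈ 1082 N.
ΣF_y = 0: A_y + 1081.66 − 250 − 561.9·2.8 − 300 = 0 → A_y = 1042 N.
ΣF_x = 0: no horizontal applied forces, so A_x = 0.

A_x = 0, A_y = 1042 N, B_y = 1082 N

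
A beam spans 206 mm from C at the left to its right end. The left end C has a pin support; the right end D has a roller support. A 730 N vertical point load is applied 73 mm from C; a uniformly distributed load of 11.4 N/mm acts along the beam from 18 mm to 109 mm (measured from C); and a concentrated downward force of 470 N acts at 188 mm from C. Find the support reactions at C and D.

Resultant of the distributed load: 11.4 × 91 = 1037.4 N at 63.5 mm from C.
Taking moments about C: D_y·206 − 730·73 − (11.4·91)·63.5 − 470·188 = 0 → D_y = 207524.9/206 = 1007.4 ≈ 1007 N.
ΣF_y = 0: C_y + 1007.4 − 730 − 11.4·91 − 470 = 0 → C_y = 1230 N.
ΣF_x = 0: no horizontal applied forces, so C_x = 0.

C_x = 0, C_y = 1230 N, D_y = 1007 N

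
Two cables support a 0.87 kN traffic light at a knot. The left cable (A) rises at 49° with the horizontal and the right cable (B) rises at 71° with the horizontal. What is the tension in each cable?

T_A = 0.3271 kN, T_B = 0.6591 kN

ΣF_x = 0: −T_A·cos49° + T_B·cos71° = 0 → T_B = 2.01512·T_A.
ΣF_y = 0: T_A·sin49° + T_B·sin71° = 0.87.
Substitute: T_A·(0.75471 + 2.01512·0.945519) = 0.87 → T_A = 0.327062 ≈ 0.3271 kN.
Then T_B = 2.01512 × 0.327062 = 0.6591 kN.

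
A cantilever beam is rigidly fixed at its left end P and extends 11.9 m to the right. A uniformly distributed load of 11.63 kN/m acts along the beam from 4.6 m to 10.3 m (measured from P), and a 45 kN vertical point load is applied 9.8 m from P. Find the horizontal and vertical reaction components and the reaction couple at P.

Resultant of the distributed load: 11.63 × 5.7 = 66.291 kN at 7.45 m from P.
ΣF_x = 0: P_x = 0.
ΣF_y = 0: P_y − 11.63·5.7 − 45 = 0 → P_y = 111.3 kN.
ΣM about P: M_P − (11.63·5.7)·7.45 − 45·9.8 = 0 → M_P = 934.9 kN·m.

P_x = 0, P_y = 111.3 kN, M_P = 934.9 kN·m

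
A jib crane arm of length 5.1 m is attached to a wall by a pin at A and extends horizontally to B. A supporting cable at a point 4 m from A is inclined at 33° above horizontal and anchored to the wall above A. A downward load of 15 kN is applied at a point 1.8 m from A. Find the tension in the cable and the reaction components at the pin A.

ΣM about A: T·sin33°·4 − 15·1.8 = 0 → T = 27/(4·0.544639) = 12.3935 ≈ 12.39 kN.
ΣF_x = 0: A_x − T·cos33° = 0 → A_x = 12.3935 × 0.838671 = 10.39 kN.
ΣF_y = 0: A_y + T·sin33° − 15 = 0 → A_y = 15 − 12.3935 × 0.544639 = 8.250 kN.

T = 12.39 kN, A_x = 10.39 kN, A_y = 8.250 kN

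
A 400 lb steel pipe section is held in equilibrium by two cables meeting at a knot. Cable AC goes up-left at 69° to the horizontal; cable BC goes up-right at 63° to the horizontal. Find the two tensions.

T_AC = 244.4 lb, T_BC = 192.9 lb

ΣF_x = 0: −T_AC·cos69° + T_BC·cos63° = 0 → T_BC = 0.789373·T_AC.
ΣF_y = 0: T_AC·sin69° + T_BC·sin63° = 400.
Substitute: T_AC·(0.93358 + 0.789373·0.891007) = 400 → T_AC = 244.362 ≈ 244.4 lb.
Then T_BC = 0.789373 × 244.362 = 192.9 lb.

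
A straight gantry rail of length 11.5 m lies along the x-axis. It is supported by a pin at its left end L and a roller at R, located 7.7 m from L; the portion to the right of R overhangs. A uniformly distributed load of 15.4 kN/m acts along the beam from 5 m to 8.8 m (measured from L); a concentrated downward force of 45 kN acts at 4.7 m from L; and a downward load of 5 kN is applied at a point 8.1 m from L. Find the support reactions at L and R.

Resultant of the distributed load: 15.4 × 3.8 = 58.52 kN at 6.9 m from L.
ΣM about L: R_y·7.7 − (15.4·3.8)·6.9 − 45·4.7 − 5·8.1 = 0 → R_y = 655.788/7.7 = 85.1673 ≈ 85.17 kN.
ΣF_y = 0: L_y + 85.1673 − 15.4·3.8 − 45 − 5 = 0 → L_y = 23.35 kN.
ΣF_x = 0: no horizontal applied forces, so L_x = 0.

L_x = 0, L_y = 23.35 kN, R_y = 85.17 kN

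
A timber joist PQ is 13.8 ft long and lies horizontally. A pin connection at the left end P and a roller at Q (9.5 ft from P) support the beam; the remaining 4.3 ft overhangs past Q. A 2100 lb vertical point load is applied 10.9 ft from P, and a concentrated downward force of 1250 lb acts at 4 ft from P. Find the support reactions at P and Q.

Moments about P: Q_y·9.5 − 2100·10.9 − 1250·4 = 0 → Q_y = 27890/9.5 = 2935.79 ≈ 2936 lb.
ΣF_y = 0: P_y + 2935.79 − 2100 − 1250 = 0 → P_y = 414.2 lb.
ΣF_x = 0: no horizontal applied forces, so P_x = 0.

P_x = 0, P_y = 414.2 lb, Q_y = 2936 lb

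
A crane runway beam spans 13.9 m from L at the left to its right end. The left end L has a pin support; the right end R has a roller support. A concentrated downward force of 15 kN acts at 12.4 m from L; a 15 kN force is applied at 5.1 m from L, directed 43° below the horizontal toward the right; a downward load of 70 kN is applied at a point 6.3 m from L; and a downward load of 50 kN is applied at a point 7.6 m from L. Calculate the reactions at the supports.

Taking moments about L: R_y·13.9 − 15·12.4 − 15·sin43°·5.1 − 70·6.3 − 50·7.6 = 0 → R_y = 1059.17/13.9 = 76.1993 ≈ 76.20 kN.
ΣF_y = 0: L_y + 76.1993 − 15 − 15·sin43° − 70 − 50 = 0 → L_y = 69.03 kN.
ΣF_x = 0: L_x + 15·cos43° = 0 → L_x = -10.97 kN.

L_x = -10.97 kN, L_y = 69.03 kN, R_y = 76.20 kN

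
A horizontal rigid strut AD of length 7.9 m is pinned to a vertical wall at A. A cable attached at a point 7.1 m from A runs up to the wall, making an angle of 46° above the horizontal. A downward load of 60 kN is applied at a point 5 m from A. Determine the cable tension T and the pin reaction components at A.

T = 58.74 kN, A_x = 40.80 kN, A_y = 17.75 kN

ΣM about A: T·sin46°·7.1 − 60·5 = 0 → T = 300/(7.1·0.71934) = 58.7393 ≈ 58.74 kN.
ΣF_x = 0: A_x − T·cos46° = 0 → A_x = 58.7393 × 0.694658 = 40.80 kN.
ΣF_y = 0: A_y + T·sin46° − 60 = 0 → A_y = 60 − 58.7393 × 0.71934 = 17.75 kN.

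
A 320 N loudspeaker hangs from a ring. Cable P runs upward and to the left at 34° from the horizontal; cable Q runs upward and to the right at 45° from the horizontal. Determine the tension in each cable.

ΣF_x = 0: −T_P·cos34° + T_Q·cos45° = 0 → T_Q = 1.17244·T_P.
ΣF_y = 0: T_P·sin34° + T_Q·sin45° = 320.
Substitute: T_P·(0.559193 + 1.17244·0.707107) = 320 → T_P = 230.509 ≈ 230.5 N.
Then T_Q = 1.17244 × 230.509 = 270.3 N.

T_P = 230.5 N, T_Q = 270.3 N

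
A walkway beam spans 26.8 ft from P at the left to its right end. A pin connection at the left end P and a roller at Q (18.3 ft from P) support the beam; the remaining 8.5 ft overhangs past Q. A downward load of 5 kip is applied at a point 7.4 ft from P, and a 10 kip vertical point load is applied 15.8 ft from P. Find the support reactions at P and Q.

Taking moments about P: Q_y·18.3 − 5·7.4 − 10·15.8 = 0 → Q_y = 195/18.3 = 10.6557 ≈ 10.66 kip.
ΣF_y = 0: P_y + 10.6557 − 5 − 10 = 0 → P_y = 4.344 kip.
ΣF_x = 0: no horizontal applied forces, so P_x = 0.

P_x = 0, P_y = 4.344 kip, Q_y = 10.66 kip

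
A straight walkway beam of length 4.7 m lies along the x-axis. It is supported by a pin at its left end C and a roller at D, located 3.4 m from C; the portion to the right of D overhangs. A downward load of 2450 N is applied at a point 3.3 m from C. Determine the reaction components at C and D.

C_x = 0, C_y = 72.06 N, D_y = 2378 N

ΣM about C: D_y·3.4 − 2450·3.3 = 0 → D_y = 8085/3.4 = 2377.94 ≈ 2378 N.
ΣF_y = 0: C_y + 2377.94 − 2450 = 0 → C_y = 72.06 N.
ΣF_x = 0: no horizontal applied forces, so C_x = 0.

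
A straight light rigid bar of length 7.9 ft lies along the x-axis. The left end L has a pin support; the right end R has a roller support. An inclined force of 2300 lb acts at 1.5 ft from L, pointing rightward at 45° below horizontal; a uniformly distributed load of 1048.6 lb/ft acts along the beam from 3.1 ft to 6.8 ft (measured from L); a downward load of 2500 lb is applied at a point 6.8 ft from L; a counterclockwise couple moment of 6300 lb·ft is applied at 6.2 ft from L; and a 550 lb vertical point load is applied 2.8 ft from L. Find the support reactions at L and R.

Resultant of the distributed load: 1048.6 × 3.7 = 3879.82 lb at 4.95 ft from L.
ΣM about L: R_y·7.9 − 2300·sin45°·1.5 − (1048.6·3.7)·4.95 − 2500·6.8 + 6300 − 550·2.8 = 0 → R_y = 33884.6/7.9 = 4289.19 ≈ 4289 lb.
ΣF_y = 0: L_y + 4289.19 − 2300·sin45° − 1048.6·3.7 − 2500 − 550 = 0 → L_y = 4267 lb.
ΣF_x = 0: L_x + 2300·cos45° = 0 → L_x = -1626 lb.

L_x = -1626 lb, L_y = 4267 lb, R_y = 4289 lb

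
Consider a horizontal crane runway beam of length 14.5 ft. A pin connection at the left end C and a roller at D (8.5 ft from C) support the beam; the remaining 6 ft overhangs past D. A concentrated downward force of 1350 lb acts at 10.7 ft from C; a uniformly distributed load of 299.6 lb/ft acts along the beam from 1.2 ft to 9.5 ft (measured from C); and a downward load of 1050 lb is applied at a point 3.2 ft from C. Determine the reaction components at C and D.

C_x = 0, C_y = 1227 lb, D_y = 3660 lb

Resultant of the distributed load: 299.6 × 8.3 = 2486.68 lb at 5.35 ft from C.
ΣM about C: D_y·8.5 − 1350·10.7 − (299.6·8.3)·5.35 − 1050·3.2 = 0 → D_y = 31108.738/8.5 = 3659.85 ≈ 3660 lb.
ΣF_y = 0: C_y + 3659.85 − 1350 − 299.6·8.3 − 1050 = 0 → C_y = 1227 lb.
ΣF_x = 0: no horizontal applied forces, so C_x = 0.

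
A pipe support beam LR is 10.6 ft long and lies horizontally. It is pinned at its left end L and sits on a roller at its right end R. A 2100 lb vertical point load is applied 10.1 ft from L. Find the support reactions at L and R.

L_x = 0, L_y = 99.06 lb, R_y = 2001 lb

Taking moments about L: R_y·10.6 − 2100·10.1 = 0 → R_y = 21210/10.6 = 2000.94 ≈ 2001 lb.
ΣF_y = 0: L_y + 2000.94 − 2100 = 0 → L_y = 99.06 lb.
ΣF_x = 0: no horizontal applied forces, so L_x = 0.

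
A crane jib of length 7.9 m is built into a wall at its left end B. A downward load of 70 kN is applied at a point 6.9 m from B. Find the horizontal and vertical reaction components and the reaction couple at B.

ΣF_x = 0: B_x = 0.
ΣF_y = 0: B_y − 70 = 0 → B_y = 70.00 kN.
ΣM about B: M_B − 70·6.9 = 0 → M_B = 483.0 kN·m.

B_x = 0, B_y = 70.00 kN, M_B = 483.0 kN·m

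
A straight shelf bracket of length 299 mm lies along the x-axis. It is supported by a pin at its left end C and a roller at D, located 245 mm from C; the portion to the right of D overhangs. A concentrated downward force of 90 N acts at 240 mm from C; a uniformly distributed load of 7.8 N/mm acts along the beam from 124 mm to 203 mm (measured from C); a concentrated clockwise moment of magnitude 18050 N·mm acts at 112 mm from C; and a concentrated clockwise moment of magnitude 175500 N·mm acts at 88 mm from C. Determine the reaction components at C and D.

Resultant of the distributed load: 7.8 × 79 = 616.2 N at 163.5 mm from C.
Taking moments about C: D_y·245 − 90·240 − (7.8·79)·163.5 − 18050 − 175500 = 0 → D_y = 315898.7/245 = 1289.38 ≈ 1289 N.
ΣF_y = 0: C_y + 1289.38 − 90 − 7.8·79 = 0 → C_y = -583.2 N.
ΣF_x = 0: no horizontal applied forces, so C_x = 0.

C_x = 0, C_y = -583.2 N, D_y = 1289 N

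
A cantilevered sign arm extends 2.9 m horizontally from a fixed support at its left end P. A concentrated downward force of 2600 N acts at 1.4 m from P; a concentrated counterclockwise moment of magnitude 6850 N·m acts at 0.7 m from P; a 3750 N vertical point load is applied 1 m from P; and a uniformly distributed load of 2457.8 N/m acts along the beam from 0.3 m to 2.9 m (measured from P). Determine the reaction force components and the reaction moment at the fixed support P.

Resultant of the distributed load: 2457.8 × 2.6 = 6390.28 N at 1.6 m from P.
ΣF_x = 0: P_x = 0.
ΣF_y = 0: P_y − 2600 − 3750 − 2457.8·2.6 = 0 → P_y = 12740 N.
ΣM about P: M_P − 2600·1.4 + 6850 − 3750·1 − (2457.8·2.6)·1.6 = 0 → M_P = 10760 N·m.

P_x = 0, P_y = 12740 N, M_P = 10760 N·m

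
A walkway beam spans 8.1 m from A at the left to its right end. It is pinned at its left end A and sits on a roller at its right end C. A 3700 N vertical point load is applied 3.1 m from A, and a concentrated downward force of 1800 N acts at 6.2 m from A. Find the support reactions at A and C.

Taking moments about A: C_y·8.1 − 3700·3.1 − 1800·6.2 = 0 → C_y = 22630/8.1 = 2793.83 ≈ 2794 N.
ΣF_y = 0: A_y + 2793.83 − 3700 − 1800 = 0 → A_y = 2706 N.
ΣF_x = 0: no horizontal applied forces, so A_x = 0.

A_x = 0, A_y = 2706 N, C_y = 2794 N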